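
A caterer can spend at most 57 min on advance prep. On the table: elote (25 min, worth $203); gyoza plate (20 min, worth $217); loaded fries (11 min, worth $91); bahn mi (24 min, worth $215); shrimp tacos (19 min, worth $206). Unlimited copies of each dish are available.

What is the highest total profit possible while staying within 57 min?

618

Greedy by ratio would take 2×gyoza plate + loaded fries: 51 min used, total 525.
The 51 min tied up in 2×gyoza plate and loaded fries is better spent on 3×shrimp tacos — total rises to 618 (57 min).
Every other selection either busts 57 min or fails to beat 618.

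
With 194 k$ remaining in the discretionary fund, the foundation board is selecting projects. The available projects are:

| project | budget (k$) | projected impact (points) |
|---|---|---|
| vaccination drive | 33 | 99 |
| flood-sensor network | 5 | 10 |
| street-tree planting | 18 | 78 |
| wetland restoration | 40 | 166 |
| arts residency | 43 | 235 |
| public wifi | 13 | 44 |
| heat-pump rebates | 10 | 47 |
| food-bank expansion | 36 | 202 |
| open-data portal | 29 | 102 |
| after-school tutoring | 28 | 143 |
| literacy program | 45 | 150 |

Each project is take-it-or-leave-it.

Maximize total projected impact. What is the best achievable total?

926

Greedy by ratio would take flood-sensor network + street-tree planting + wetland restoration + arts residency + public wifi + heat-pump rebates + food-bank expansion + after-school tutoring: 193 k$ used, total 925.
The 28 k$ tied up in flood-sensor network and public wifi and heat-pump rebates is better spent on open-data portal — total rises to 926 (194 k$).
Runner-up flood-sensor network + street-tree planting + wetland restoration + arts residency + public wifi + heat-pump rebates + food-bank expansion + after-school tutoring tops out at 925.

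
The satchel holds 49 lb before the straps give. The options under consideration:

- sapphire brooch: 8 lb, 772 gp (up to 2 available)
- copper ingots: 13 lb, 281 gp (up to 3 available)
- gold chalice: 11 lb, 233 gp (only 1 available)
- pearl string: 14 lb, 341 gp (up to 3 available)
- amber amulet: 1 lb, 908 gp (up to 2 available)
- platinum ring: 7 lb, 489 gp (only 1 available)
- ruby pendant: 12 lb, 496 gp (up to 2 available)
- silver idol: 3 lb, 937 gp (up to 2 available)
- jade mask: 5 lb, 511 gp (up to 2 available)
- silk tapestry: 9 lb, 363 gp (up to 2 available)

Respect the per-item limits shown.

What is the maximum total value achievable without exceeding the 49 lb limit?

The ratio heuristic lands on 2×sapphire brooch + 2×amber amulet + platinum ring + 2×silver idol + 2×jade mask (6745) but leaves 8 lb idle.
Dropping platinum ring frees 7 lb; slotting in ruby pendant (12 lb) lifts the total to 6752 at 46 lb.
That's the maximum — no swap from here does better than 6752.

6752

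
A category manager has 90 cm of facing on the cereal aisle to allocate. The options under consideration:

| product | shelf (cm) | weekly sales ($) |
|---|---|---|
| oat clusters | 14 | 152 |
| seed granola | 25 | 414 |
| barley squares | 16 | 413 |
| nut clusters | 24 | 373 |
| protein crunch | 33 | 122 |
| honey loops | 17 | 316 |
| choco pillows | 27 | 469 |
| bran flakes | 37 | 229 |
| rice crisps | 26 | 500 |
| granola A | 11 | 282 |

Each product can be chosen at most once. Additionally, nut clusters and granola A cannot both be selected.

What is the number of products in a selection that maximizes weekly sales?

4

Best achievable weekly sales is 1698.
barley squares + honey loops + choco pillows + rice crisps hits 1698 at 86 cm.
All optima have 4 products.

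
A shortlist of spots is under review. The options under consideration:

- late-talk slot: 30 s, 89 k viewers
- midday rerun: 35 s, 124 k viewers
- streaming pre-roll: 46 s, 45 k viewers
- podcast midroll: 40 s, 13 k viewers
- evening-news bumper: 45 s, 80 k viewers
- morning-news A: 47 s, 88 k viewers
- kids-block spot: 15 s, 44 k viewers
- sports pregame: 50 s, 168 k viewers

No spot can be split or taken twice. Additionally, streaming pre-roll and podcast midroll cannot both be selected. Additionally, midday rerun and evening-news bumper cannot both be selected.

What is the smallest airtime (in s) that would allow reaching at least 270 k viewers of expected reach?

85

Minimise s subject to total expected reach ≥ 270.
midday rerun + sports pregame: 292 expected reach at 85 s.
No combination under 85 s hits 270.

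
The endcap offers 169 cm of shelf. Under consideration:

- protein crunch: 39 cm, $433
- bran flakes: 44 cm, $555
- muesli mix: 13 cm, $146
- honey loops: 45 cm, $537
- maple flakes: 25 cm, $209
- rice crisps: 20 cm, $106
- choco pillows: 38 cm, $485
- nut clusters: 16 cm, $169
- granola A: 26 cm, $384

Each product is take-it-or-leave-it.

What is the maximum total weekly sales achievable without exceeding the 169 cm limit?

2130

Ranking by ratio (weekly sales/cm): granola A 14.77, choco pillows 12.76, bran flakes 12.61.
Greedy by ratio would take bran flakes + muesli mix + honey loops + choco pillows + granola A: 166 cm used, total 2107.
Dropping muesli mix frees 13 cm; slotting in nut clusters (16 cm) lifts the total to 2130 at 169 cm.
Next best is bran flakes + muesli mix + honey loops + choco pillows + granola A at 2107 (166 cm) — short by 23.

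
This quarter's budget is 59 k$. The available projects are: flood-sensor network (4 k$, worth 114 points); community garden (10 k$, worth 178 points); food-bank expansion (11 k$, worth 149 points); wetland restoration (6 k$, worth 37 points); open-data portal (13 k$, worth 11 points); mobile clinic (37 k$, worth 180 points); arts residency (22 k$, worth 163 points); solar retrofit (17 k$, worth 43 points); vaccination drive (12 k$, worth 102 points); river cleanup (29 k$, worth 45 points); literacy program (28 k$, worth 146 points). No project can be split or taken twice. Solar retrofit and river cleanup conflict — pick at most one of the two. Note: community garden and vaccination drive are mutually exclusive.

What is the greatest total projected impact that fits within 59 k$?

Density check — flood-sensor network 28.50, community garden 17.80, food-bank expansion 13.55 are the best per k$.
Taking flood-sensor network + community garden + food-bank expansion + wetland restoration + arts residency: 53 k$ used, 641 in projected impact.

641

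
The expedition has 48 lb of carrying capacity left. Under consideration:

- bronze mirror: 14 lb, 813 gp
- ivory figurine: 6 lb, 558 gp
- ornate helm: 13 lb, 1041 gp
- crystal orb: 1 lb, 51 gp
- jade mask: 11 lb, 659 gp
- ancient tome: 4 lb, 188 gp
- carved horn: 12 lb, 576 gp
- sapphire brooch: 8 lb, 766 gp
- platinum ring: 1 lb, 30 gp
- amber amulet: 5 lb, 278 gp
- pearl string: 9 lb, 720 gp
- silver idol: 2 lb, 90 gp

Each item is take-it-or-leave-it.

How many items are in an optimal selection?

Best achievable value is 3795.
For example ivory figurine + ornate helm + crystal orb + jade mask + sapphire brooch + pearl string achieves it, using 48 lb.
Any selection reaching 3795 contains exactly 6 items.

6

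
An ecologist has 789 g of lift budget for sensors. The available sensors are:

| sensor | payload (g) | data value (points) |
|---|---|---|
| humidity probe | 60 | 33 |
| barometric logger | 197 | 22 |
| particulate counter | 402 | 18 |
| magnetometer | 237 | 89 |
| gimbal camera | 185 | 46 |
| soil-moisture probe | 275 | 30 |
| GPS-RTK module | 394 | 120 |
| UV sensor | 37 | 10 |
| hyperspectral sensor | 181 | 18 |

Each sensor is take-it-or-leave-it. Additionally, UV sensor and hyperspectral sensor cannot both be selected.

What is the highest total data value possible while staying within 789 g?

252

Density check — humidity probe 0.55, magnetometer 0.38, GPS-RTK module 0.30, UV sensor 0.27 are the best per g.
Taking humidity probe + magnetometer + GPS-RTK module + UV sensor: 728 g used, 252 in data value.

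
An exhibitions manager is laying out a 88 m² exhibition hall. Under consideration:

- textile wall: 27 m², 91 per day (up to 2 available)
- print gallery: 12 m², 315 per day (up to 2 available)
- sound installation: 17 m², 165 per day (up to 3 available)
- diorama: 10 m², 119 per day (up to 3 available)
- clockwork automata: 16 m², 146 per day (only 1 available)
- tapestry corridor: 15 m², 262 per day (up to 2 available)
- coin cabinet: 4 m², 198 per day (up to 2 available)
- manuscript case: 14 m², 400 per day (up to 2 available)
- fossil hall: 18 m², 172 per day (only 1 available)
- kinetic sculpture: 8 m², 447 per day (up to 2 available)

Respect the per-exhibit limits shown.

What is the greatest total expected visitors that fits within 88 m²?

2839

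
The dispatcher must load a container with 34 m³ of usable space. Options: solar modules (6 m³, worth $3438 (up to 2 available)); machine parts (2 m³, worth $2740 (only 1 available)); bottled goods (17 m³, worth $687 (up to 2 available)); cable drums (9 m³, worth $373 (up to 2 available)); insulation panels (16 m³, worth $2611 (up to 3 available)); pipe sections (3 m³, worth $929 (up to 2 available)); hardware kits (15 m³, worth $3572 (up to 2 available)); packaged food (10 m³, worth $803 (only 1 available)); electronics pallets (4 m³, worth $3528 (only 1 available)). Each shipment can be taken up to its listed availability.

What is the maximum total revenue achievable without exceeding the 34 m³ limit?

16716

A density-first pass picks 2×solar modules + machine parts + 2×pipe sections + packaged food + electronics pallets — 15805 at 34 m³.
Dropping 2×pipe sections and packaged food frees 16 m³; slotting in hardware kits (15 m³) lifts the total to 16716 at 33 m³.
The spare 1 m³ is too small for any remaining shipment, and no exchange beats 16716.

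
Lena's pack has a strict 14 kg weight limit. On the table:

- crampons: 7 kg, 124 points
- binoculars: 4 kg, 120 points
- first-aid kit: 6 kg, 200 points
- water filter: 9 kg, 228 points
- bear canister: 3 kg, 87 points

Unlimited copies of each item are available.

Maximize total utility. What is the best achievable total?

By utility per kg: first-aid kit 33.33, binoculars 30.00, bear canister 29.00 lead.
Taking the top-ratio items first gives 2×first-aid kit for 400 (12 kg).
Replace first-aid kit with 2×binoculars: the trade gains 40 net, giving 440 at 14 kg.
No other feasible combination exceeds 440.

440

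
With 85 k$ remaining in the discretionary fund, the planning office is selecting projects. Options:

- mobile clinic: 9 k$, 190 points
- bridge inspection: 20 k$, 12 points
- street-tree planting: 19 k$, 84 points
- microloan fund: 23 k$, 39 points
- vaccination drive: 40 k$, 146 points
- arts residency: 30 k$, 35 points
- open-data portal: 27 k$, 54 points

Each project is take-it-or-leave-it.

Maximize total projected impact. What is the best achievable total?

420

Density check — mobile clinic 21.11, street-tree planting 4.42, vaccination drive 3.65, open-data portal 2.00 are the best per k$.
Best packing: mobile clinic + street-tree planting + vaccination drive — 68 k$, 420 total.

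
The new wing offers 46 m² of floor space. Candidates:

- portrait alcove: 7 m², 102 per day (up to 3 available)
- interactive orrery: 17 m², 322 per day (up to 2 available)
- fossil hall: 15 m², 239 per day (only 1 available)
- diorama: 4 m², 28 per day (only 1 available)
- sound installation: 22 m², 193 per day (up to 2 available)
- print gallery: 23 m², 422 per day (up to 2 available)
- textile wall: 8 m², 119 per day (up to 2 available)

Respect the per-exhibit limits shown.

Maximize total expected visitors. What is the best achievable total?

844

Greedy by ratio would take 2×interactive orrery + diorama + textile wall: 46 m² used, total 791.
Dropping 2×interactive orrery and diorama and textile wall frees 46 m²; slotting in 2×print gallery (46 m²) lifts the total to 844 at 46 m².
Nothing else within 46 m² beats 844.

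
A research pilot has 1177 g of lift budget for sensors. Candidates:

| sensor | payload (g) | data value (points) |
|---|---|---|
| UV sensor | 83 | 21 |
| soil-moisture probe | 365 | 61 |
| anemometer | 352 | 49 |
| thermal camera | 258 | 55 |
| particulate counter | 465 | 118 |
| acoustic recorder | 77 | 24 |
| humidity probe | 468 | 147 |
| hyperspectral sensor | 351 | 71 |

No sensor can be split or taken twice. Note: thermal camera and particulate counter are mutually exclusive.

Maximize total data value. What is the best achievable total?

310

Ranking by ratio (data value/g): humidity probe 0.31, acoustic recorder 0.31, particulate counter 0.25, UV sensor 0.25.
Taking UV sensor + particulate counter + acoustic recorder + humidity probe: 1093 g used, 310 in data value.
Runner-up thermal camera + acoustic recorder + humidity probe + hyperspectral sensor tops out at 297.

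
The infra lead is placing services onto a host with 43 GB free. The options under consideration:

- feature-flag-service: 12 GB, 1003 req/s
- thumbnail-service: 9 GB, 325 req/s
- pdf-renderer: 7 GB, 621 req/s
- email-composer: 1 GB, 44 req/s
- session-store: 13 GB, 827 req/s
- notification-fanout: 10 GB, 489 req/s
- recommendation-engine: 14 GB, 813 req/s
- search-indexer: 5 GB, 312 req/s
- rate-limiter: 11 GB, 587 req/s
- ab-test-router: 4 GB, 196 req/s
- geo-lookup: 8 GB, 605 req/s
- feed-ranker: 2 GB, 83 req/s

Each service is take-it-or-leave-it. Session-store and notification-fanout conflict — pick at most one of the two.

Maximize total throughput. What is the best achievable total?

3183

By throughput per GB: pdf-renderer 88.71, feature-flag-service 83.58, geo-lookup 75.62, session-store 63.62 lead.
The ratio ordering already packs tightly: feature-flag-service + pdf-renderer + email-composer + session-store + geo-lookup + feed-ranker, 43 GB, 3183.
An exhaustive check of the 4096 subsets confirms 3183.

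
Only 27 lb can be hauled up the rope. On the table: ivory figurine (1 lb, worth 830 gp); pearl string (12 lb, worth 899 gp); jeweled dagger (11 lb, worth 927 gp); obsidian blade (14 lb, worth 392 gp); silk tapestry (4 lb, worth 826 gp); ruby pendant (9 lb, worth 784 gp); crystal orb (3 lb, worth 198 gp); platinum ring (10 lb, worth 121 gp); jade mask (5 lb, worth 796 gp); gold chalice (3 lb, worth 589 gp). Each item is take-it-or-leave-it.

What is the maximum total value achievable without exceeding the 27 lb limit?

4166

Taking the top-ratio items first gives ivory figurine + silk tapestry + ruby pendant + crystal orb + jade mask + gold chalice for 4023 (25 lb).
Dropping ruby pendant frees 9 lb; slotting in jeweled dagger (11 lb) lifts the total to 4166 at 27 lb.
The closest alternative, ivory figurine + silk tapestry + ruby pendant + crystal orb + jade mask + gold chalice, reaches only 4023.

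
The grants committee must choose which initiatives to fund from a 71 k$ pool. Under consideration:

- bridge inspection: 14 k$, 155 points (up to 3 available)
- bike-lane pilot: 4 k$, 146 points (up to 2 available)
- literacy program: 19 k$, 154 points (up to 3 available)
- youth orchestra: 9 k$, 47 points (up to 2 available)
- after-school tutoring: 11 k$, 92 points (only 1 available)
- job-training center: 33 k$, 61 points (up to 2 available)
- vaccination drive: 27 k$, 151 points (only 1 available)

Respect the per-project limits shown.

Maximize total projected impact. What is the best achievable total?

911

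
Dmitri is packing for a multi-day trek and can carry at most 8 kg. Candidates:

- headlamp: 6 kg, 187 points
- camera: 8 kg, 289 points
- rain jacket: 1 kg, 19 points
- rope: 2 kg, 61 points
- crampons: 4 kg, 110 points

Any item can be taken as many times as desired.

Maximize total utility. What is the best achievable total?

289

Camera uses 8 of the 8 kg and totals 289.
Every other selection either busts 8 kg or fails to beat 289.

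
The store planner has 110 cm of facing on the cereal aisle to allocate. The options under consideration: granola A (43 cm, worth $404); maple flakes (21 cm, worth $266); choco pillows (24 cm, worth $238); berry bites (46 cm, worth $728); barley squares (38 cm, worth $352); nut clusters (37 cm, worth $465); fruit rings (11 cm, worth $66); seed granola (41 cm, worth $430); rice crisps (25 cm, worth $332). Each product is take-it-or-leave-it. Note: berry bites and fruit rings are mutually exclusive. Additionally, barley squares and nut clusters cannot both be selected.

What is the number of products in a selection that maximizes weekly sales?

3

Optimal total is 1525.
berry bites + nut clusters + rice crisps hits 1525 at 108 cm.
Every optimal selection uses 3 products.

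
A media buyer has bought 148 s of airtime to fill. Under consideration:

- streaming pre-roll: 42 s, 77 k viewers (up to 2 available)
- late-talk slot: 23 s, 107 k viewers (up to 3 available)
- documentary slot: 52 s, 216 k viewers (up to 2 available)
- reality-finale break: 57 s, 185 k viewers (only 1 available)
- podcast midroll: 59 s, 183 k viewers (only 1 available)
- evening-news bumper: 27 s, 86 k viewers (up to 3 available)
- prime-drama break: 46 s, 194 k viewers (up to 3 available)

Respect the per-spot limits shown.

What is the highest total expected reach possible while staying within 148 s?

Taking the top-ratio spots first gives 3×late-talk slot + evening-news bumper + prime-drama break for 601 (142 s).
Dropping late-talk slot and evening-news bumper frees 50 s; slotting in documentary slot (52 s) lifts the total to 624 at 144 s.

624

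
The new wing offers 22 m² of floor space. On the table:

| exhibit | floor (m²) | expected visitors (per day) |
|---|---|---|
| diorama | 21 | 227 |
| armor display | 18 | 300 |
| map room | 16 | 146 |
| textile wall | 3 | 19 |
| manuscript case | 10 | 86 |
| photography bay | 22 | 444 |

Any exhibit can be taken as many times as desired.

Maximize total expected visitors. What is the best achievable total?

Density check — photography bay 20.18, armor display 16.67, diorama 10.81 are the best per m².
The ratio ordering already packs tightly: photography bay, 22 m², 444.
That's the maximum — no swap from here does better than 444.

444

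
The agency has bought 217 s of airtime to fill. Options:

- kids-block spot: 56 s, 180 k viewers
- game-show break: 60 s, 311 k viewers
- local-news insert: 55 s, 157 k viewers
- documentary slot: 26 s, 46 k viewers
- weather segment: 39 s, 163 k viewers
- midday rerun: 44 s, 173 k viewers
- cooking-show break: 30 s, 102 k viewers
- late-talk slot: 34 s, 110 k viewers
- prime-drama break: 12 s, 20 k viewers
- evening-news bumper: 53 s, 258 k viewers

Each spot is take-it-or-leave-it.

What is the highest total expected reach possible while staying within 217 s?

944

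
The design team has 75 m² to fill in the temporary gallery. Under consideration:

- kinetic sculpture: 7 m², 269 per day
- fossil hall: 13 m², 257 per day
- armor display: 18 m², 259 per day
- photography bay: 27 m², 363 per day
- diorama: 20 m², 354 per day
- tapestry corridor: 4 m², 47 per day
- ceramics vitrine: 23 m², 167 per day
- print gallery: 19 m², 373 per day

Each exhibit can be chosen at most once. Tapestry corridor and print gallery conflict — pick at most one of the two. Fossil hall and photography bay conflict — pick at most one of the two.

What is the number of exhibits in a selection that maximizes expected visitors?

The maximum expected visitors within 75 m² is 1359.
One optimal bundle: kinetic sculpture + photography bay + diorama + print gallery (73 m²).
Every optimal selection uses 4 exhibits.

4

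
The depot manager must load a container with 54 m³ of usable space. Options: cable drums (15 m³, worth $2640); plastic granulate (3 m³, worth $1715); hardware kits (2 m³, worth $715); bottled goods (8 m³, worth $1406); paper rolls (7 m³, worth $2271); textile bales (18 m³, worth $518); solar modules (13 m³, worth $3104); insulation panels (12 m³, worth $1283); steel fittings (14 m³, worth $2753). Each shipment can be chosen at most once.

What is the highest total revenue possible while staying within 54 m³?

By revenue per m³: plastic granulate 571.67, hardware kits 357.50, paper rolls 324.43 lead.
Cable drums + plastic granulate + hardware kits + paper rolls + solar modules + steel fittings uses 54 of the 54 m³ and totals 13198.
The closest alternative, cable drums + plastic granulate + paper rolls + solar modules + steel fittings, reaches only 12483.

13198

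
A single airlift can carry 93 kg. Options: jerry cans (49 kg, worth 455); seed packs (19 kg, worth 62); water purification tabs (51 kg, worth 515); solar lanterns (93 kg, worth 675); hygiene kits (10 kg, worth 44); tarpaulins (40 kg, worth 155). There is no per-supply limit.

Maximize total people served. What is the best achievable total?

Taking water purification tabs + 4×hygiene kits: 91 kg used, 691 in people served.
Every other selection either busts 93 kg or fails to beat 691.

691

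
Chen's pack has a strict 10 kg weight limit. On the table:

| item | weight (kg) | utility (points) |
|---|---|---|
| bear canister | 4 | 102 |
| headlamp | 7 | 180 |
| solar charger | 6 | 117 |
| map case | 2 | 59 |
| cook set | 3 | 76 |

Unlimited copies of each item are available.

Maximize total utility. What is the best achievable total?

295

Taking 5×map case: 10 kg used, 295 in utility.
That's the maximum — no swap from here does better than 295.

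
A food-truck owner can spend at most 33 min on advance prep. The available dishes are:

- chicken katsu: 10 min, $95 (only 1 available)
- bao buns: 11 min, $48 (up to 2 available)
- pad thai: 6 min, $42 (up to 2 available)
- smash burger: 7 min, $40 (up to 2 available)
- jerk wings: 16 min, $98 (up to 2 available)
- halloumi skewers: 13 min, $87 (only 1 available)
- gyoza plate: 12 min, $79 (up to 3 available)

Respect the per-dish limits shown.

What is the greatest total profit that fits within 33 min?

235

Filling by ratio: chicken katsu + 2×pad thai + smash burger for 219, with 4 min left unused.
Replace pad thai and smash burger with jerk wings: the trade gains 16 net, giving 235 at 32 min.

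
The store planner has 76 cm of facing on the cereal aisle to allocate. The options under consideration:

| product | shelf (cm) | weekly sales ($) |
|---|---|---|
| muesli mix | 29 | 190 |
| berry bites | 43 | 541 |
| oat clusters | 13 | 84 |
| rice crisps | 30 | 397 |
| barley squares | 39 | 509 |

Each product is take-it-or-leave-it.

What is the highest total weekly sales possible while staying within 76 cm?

The ratio heuristic lands on rice crisps + barley squares (906) but leaves 7 cm idle.
Replace barley squares with berry bites: the trade gains 32 net, giving 938 at 73 cm.

938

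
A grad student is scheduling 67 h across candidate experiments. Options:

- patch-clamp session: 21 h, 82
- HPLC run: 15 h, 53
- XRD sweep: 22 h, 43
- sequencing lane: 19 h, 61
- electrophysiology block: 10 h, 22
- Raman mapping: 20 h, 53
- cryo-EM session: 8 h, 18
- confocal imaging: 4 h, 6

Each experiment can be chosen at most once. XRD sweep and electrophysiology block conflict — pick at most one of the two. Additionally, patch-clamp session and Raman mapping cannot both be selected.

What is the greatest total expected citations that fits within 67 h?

Ranking by ratio (expected citations/h): patch-clamp session 3.90, HPLC run 3.53, sequencing lane 3.21.
Taking patch-clamp session + HPLC run + sequencing lane + cryo-EM session + confocal imaging: 67 h used, 220 in expected citations.
No other feasible combination exceeds 220.

220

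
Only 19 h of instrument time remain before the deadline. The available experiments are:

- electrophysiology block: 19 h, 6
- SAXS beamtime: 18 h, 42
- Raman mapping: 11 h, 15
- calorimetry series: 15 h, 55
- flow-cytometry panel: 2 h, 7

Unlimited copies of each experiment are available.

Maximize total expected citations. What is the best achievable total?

Calorimetry series + 2×flow-cytometry panel uses 19 of the 19 h and totals 69.
Nothing else within 19 h beats 69.

69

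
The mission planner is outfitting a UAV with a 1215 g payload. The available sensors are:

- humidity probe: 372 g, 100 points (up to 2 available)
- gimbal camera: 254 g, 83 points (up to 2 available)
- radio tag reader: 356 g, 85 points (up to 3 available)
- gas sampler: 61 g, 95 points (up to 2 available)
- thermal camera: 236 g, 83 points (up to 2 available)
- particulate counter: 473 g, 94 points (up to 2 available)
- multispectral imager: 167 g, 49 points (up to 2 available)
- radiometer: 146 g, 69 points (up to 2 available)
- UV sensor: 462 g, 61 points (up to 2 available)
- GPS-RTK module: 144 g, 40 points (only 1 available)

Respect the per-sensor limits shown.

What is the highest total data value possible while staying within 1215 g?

583

Taking the top-ratio sensors first gives gimbal camera + 2×gas sampler + 2×thermal camera + 2×radiometer for 577 (1140 g).
Replace gimbal camera with multispectral imager + GPS-RTK module: the trade gains 6 net, giving 583 at 1197 g.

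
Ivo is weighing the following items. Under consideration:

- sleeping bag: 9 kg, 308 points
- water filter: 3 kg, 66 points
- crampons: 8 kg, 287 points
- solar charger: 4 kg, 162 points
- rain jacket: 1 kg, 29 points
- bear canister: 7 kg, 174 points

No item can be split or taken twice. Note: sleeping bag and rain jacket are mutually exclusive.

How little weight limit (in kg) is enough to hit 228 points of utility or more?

7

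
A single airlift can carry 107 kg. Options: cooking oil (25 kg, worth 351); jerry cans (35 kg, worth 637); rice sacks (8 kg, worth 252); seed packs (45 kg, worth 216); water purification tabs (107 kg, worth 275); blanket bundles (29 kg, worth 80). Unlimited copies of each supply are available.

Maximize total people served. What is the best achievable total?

Best packing: 13×rice sacks — 104 kg, 3276 total.

3276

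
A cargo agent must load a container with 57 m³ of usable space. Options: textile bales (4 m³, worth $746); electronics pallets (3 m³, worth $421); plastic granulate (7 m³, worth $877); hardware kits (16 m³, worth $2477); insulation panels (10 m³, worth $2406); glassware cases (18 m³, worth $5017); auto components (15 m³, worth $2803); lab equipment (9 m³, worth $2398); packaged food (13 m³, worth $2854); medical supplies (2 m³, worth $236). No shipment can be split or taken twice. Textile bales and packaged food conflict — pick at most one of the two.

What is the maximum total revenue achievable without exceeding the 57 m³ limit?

13552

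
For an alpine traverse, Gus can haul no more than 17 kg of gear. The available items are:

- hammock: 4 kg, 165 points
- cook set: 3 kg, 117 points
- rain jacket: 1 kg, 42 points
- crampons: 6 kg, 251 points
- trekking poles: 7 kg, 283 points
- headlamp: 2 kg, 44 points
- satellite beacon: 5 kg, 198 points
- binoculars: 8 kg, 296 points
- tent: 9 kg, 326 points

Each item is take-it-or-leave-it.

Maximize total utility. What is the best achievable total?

Greedy by ratio would take hammock + rain jacket + crampons + satellite beacon: 16 kg used, total 656.
The 6 kg tied up in rain jacket and satellite beacon is better spent on trekking poles — total rises to 699 (17 kg).
No other feasible combination exceeds 699.

699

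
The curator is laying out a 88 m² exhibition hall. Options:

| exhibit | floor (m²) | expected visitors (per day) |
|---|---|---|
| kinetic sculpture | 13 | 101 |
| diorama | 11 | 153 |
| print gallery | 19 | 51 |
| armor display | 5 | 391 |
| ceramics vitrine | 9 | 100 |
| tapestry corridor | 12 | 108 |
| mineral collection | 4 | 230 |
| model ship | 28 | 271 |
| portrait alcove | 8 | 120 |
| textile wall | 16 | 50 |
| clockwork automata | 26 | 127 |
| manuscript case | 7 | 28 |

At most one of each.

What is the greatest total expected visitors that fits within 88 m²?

1402

Ranking by ratio (expected visitors/m²): armor display 78.20, mineral collection 57.50, portrait alcove 15.00, diorama 13.91.
Taking the top-ratio exhibits first gives diorama + armor display + ceramics vitrine + tapestry corridor + mineral collection + model ship + portrait alcove + manuscript case for 1401 (84 m²).
Replace ceramics vitrine with kinetic sculpture: the trade gains 1 net, giving 1402 at 88 m².
Next best is diorama + armor display + ceramics vitrine + tapestry corridor + mineral collection + model ship + portrait alcove + manuscript case at 1401 (84 m²) — short by 1.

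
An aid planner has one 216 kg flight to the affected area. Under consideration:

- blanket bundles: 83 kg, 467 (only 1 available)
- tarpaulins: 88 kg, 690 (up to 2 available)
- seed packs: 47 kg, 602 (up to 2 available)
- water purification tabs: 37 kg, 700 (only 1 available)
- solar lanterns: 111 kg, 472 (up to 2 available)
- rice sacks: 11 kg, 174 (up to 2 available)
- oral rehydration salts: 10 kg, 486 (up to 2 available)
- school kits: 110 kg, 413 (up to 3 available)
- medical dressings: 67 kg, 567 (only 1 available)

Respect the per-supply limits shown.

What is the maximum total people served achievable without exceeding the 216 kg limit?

3312

A density-first pass picks 2×seed packs + water purification tabs + 2×rice sacks + 2×oral rehydration salts — 3224 at 173 kg.
The 47 kg tied up in seed packs is better spent on tarpaulins — total rises to 3312 (214 kg).
Nothing else within 216 kg beats 3312.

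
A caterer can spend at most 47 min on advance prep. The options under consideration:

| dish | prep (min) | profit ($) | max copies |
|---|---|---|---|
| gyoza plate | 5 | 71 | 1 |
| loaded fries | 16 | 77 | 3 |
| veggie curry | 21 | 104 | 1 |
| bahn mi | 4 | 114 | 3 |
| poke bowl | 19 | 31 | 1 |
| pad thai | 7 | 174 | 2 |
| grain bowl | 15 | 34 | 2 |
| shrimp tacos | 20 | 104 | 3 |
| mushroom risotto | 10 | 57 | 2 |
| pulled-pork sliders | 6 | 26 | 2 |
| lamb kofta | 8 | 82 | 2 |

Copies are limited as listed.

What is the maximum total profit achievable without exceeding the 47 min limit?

The ratio ordering already packs tightly: gyoza plate + 3×bahn mi + 2×pad thai + 2×lamb kofta, 47 min, 925.
Every other selection either busts 47 min or exceeds an availability limit or fails to beat 925.

925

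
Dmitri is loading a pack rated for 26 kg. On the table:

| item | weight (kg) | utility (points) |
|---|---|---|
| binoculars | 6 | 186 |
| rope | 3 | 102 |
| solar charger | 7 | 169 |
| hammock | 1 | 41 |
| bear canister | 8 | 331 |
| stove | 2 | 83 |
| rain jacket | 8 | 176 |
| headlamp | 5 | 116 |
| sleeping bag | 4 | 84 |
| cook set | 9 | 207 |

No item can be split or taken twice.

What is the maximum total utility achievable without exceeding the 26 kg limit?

871

Density check — stove 41.50, bear canister 41.38, hammock 41.00, rope 34.00 are the best per kg.
A density-first pass picks binoculars + rope + hammock + bear canister + stove + headlamp — 859 at 25 kg.
Dropping hammock and headlamp frees 6 kg; slotting in solar charger (7 kg) lifts the total to 871 at 26 kg.
The closest alternative, binoculars + rope + hammock + bear canister + stove + headlamp, reaches only 859.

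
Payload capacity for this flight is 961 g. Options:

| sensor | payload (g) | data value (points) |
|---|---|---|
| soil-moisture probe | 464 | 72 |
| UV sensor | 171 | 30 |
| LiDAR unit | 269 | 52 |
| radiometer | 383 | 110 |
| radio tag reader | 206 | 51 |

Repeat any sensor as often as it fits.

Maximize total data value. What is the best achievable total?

250

Taking UV sensor + 2×radiometer: 937 g used, 250 in data value.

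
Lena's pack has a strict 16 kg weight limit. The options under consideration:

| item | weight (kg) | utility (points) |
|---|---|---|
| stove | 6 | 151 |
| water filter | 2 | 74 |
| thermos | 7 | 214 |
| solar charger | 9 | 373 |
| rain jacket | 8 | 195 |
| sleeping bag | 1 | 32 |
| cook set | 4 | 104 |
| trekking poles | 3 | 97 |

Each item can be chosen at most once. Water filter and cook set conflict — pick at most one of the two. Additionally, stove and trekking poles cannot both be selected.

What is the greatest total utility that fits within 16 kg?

587

Taking the top-ratio items first gives water filter + solar charger + sleeping bag + trekking poles for 576 (15 kg).
Dropping water filter and sleeping bag and trekking poles frees 6 kg; slotting in thermos (7 kg) lifts the total to 587 at 16 kg.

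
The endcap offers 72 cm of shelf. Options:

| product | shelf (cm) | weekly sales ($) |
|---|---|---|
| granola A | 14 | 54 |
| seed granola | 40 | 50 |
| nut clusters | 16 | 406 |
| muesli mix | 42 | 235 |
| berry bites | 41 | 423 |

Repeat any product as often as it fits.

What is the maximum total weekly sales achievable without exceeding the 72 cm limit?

Best packing: 4×nut clusters — 64 cm, 1624 total.
That's the maximum — no swap from here does better than 1624.

1624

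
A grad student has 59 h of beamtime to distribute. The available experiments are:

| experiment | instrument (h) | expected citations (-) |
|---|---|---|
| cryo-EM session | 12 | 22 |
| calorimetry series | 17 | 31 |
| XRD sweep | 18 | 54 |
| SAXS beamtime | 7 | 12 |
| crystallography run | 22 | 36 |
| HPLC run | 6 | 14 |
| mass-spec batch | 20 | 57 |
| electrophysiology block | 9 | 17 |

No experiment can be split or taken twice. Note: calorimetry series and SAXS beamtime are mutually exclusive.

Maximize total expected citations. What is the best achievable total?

Filling by ratio: XRD sweep + HPLC run + mass-spec batch + electrophysiology block for 142, with 6 h left unused.
Replace HPLC run with cryo-EM session: the trade gains 8 net, giving 150 at 59 h.
That's the maximum — no feasible swap from here does better than 150.

150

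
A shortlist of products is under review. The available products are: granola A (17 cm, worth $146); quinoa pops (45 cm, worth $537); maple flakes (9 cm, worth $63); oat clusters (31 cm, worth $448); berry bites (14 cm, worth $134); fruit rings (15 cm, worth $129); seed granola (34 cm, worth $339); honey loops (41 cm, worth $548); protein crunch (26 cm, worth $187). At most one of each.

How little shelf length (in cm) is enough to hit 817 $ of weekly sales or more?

72

Look for the lowest-shelf combination reaching 817.
oat clusters + honey loops reaches 996 using 72 cm.
No combination under 72 cm hits 817.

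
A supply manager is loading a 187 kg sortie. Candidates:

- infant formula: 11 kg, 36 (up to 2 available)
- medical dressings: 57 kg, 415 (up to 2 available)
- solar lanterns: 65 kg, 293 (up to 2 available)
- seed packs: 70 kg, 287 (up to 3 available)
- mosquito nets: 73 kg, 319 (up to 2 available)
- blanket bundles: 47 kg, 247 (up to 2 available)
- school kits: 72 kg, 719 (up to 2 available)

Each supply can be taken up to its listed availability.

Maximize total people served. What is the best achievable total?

1549

Filling by ratio: 2×infant formula + 2×school kits for 1510, with 21 kg left unused.
Dropping 2×infant formula and school kits frees 94 kg; slotting in 2×medical dressings (114 kg) lifts the total to 1549 at 186 kg.
Nothing else within 187 kg beats 1549.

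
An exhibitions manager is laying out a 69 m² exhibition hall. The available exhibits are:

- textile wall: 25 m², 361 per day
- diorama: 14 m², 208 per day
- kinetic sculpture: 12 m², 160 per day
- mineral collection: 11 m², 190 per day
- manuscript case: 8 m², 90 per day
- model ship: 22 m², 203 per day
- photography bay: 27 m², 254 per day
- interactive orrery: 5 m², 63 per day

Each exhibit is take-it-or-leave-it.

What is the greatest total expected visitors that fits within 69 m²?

982

Best packing: textile wall + diorama + kinetic sculpture + mineral collection + interactive orrery — 67 m², 982 total.
Runner-up textile wall + diorama + kinetic sculpture + mineral collection tops out at 919.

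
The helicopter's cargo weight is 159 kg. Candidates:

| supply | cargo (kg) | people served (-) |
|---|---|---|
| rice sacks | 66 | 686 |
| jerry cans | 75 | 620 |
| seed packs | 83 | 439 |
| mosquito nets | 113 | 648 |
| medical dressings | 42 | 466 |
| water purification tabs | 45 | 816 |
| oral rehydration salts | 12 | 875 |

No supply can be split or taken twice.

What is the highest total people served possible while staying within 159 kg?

2377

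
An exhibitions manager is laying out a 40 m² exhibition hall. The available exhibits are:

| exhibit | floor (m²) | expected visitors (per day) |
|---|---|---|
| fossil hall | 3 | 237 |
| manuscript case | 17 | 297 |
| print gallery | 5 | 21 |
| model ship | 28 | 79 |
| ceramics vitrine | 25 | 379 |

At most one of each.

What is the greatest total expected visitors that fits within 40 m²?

637

A density-first pass picks fossil hall + manuscript case + print gallery — 555 at 25 m².
The 17 m² tied up in manuscript case is better spent on ceramics vitrine — total rises to 637 (33 m²).
The closest alternative, fossil hall + ceramics vitrine, reaches only 616.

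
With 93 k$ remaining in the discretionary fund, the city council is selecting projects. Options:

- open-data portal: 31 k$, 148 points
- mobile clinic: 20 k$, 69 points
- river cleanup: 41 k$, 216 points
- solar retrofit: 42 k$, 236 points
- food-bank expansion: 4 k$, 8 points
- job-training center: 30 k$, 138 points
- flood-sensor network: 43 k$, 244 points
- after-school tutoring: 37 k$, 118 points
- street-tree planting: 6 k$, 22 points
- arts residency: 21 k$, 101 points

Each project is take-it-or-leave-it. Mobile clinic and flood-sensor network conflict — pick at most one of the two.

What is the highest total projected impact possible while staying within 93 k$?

Ranking by ratio (projected impact/k$): flood-sensor network 5.67, solar retrofit 5.62, river cleanup 5.27, arts residency 4.81.
Best packing: solar retrofit + flood-sensor network + street-tree planting — 91 k$, 502 total.

502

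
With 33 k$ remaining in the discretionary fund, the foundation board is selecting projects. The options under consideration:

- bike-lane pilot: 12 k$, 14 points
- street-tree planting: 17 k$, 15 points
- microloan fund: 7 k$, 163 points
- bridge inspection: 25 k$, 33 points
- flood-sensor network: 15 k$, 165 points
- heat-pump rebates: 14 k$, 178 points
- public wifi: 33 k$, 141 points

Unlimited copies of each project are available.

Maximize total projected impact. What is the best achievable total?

652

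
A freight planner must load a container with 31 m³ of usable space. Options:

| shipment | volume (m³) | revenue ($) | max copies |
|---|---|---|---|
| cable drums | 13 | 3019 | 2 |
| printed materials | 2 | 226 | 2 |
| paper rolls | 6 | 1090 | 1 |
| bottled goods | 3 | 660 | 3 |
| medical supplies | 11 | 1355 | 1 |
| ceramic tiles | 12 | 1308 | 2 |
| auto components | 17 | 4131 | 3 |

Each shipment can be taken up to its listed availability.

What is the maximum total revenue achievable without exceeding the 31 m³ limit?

7150

Best packing: cable drums + auto components — 30 m³, 7150 total.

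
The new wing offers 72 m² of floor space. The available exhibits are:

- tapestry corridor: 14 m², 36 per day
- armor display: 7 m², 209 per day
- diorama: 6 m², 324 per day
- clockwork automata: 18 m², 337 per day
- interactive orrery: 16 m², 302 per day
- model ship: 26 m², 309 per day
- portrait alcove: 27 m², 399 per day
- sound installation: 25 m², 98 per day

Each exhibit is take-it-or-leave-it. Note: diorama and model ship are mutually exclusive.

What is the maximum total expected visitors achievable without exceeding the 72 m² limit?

By expected visitors per m²: diorama 54.00, armor display 29.86, interactive orrery 18.88, clockwork automata 18.72 lead.
Taking the top-ratio exhibits first gives armor display + diorama + clockwork automata + interactive orrery + sound installation for 1270 (72 m²).
Replace armor display and sound installation with portrait alcove: the trade gains 92 net, giving 1362 at 67 m².

1362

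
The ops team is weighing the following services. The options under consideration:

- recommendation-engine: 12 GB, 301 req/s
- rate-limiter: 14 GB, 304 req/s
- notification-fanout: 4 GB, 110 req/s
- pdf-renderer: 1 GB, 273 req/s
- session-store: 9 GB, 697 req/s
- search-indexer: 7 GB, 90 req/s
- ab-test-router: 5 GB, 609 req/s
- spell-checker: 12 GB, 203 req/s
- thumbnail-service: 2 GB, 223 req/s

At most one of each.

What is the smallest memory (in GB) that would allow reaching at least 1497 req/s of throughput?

Minimise GB subject to total throughput ≥ 1497.
Taking pdf-renderer + session-store + ab-test-router gives 1579 (≥ 1497) for 15 GB.
Any bundle with less than 15 GB falls short of 1497.

15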